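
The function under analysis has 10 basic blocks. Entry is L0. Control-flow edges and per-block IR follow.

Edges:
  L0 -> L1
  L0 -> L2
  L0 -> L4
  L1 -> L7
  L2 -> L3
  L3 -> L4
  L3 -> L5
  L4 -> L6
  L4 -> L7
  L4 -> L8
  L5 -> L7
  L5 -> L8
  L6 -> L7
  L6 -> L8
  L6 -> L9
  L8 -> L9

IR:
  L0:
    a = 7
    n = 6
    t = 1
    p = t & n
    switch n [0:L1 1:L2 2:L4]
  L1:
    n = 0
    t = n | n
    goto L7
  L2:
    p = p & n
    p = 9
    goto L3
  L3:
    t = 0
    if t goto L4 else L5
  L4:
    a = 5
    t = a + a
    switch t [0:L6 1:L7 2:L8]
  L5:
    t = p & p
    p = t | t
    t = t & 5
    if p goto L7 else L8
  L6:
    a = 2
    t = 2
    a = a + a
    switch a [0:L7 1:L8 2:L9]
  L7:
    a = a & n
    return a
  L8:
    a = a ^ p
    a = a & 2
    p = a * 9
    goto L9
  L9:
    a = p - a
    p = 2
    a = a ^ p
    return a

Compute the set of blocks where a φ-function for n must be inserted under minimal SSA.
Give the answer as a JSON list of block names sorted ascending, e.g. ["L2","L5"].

Answer: ["L7"]

Derivation:
idom tree: L1←L0 L2←L0 L3←L2 L4←L0 L5←L3 L6←L4 L7←L0 L8←L0 L9←L0
Dom at joins:
  L4: preds {L0,L3}: {L0} ∩ {L0,L2,L3} = {L0}; idom=L0
  L7: preds {L1,L4,L5,L6}: {L0,L1} ∩ {L0,L4} ∩ {L0,L2,L3,L5} ∩ {L0,L4,L6} = {L0}; idom=L0
  L8: preds {L4,L5,L6}: {L0,L4} ∩ {L0,L2,L3,L5} ∩ {L0,L4,L6} = {L0}; idom=L0
  L9: preds {L6,L8}: {L0,L4,L6} ∩ {L0,L8} = {L0}; idom=L0

DF derivation:
  L4←L0: walk · to L0
  L4←L3: walk L3→L2 to L0
  L7←L1: walk L1 to L0
  L7←L4: walk L4 to L0
  L7←L5: walk L5→L3→L2 to L0
  L7←L6: walk L6→L4 to L0
  L8←L4: walk L4 to L0
  L8←L5: walk L5→L3→L2 to L0
  L8←L6: walk L6→L4 to L0
  L9←L6: walk L6→L4 to L0
  L9←L8: walk L8 to L0
  L0: DF=∅
  L1: DF={L7}
  L2: DF={L4,L7,L8}
  L3: DF={L4,L7,L8}
  L4: DF={L7,L8,L9}
  L5: DF={L7,L8}
  L6: DF={L7,L8,L9}
  L7: DF=∅
  L8: DF={L9}
  L9: DF=∅

φ for n: defs {L0,L1}
  DF⁺ = {L7}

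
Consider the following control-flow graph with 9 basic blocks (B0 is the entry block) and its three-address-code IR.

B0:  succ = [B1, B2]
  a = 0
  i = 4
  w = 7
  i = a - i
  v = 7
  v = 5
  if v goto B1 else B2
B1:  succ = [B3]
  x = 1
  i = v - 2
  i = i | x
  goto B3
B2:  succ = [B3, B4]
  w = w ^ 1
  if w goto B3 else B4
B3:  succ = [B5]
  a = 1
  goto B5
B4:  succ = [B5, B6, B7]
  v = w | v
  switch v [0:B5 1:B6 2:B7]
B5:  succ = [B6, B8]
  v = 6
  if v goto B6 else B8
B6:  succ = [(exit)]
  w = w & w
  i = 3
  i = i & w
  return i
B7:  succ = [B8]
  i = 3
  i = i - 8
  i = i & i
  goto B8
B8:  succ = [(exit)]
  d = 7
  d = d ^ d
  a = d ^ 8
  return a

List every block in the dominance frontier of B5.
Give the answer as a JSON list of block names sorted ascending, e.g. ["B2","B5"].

Answer: ["B6", "B8"]

Derivation:
idom tree: B1←B0 B2←B0 B3←B0 B4←B2 B5←B0 B6←B0 B7←B4 B8←B0
Join-block Dom:
  B3: preds {B1,B2}: {B0,B1} ∩ {B0,B2} = {B0}; idom=B0
  B5: preds {B3,B4}: {B0,B3} ∩ {B0,B2,B4} = {B0}; idom=B0
  B6: preds {B4,B5}: {B0,B2,B4} ∩ {B0,B5} = {B0}; idom=B0
  B8: preds {B5,B7}: {B0,B5} ∩ {B0,B2,B4,B7} = {B0}; idom=B0

Frontier:
  B3←B1: walk B1 to B0
  B3←B2: walk B2 to B0
  B5←B3: walk B3 to B0
  B5←B4: walk B4→B2 to B0
  B6←B4: walk B4→B2 to B0
  B6←B5: walk B5 to B0
  B8←B5: walk B5 to B0
  B8←B7: walk B7→B4→B2 to B0
  B0: DF=∅
  B1: DF={B3}
  B2: DF={B3,B5,B6,B8}
  B3: DF={B5}
  B4: DF={B5,B6,B8}
  B5: DF={B6,B8}
  B6: DF=∅
  B7: DF={B8}
  B8: DF=∅

DF(B5) = ["B6", "B8"]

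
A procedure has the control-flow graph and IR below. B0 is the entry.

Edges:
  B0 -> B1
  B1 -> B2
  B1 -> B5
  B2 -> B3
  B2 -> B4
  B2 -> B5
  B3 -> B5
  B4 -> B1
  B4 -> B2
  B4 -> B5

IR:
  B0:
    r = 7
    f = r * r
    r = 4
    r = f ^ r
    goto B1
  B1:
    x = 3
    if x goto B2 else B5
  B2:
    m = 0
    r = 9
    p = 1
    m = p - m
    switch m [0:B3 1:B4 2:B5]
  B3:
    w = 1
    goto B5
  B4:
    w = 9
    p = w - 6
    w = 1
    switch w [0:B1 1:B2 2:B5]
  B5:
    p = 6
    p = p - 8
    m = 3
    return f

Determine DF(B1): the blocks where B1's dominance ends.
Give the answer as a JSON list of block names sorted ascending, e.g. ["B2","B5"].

idom tree: B1←B0 B2←B1 B3←B2 B4←B2 B5←B1
Dom∩ at merges:
  B1: preds {B0,B4}: {B0} ∩ {B0,B1,B2,B4} = {B0}; idom=B0
  B2: preds {B1,B4}: {B0,B1} ∩ {B0,B1,B2,B4} = {B0,B1}; idom=B1
  B5: preds {B1,B2,B3,B4}: {B0,B1} ∩ {B0,B1,B2} ∩ {B0,B1,B2,B3} ∩ {B0,B1,B2,B4} = {B0,B1}; idom=B1

Frontier:
  B1←B0: walk · to B0
  B1←B4: walk B4→B2→B1 to B0
  B2←B1: walk · to B1
  B2←B4: walk B4→B2 to B1
  B5←B1: walk · to B1
  B5←B2: walk B2 to B1
  B5←B3: walk B3→B2 to B1
  B5←B4: walk B4→B2 to B1
  B0 → ∅
  B1 → {B1}
  B2 → {B1,B2,B5}
  B3 → {B5}
  B4 → {B1,B2,B5}
  B5 → ∅

DF(B1) = ["B1"]

Answer: ["B1"]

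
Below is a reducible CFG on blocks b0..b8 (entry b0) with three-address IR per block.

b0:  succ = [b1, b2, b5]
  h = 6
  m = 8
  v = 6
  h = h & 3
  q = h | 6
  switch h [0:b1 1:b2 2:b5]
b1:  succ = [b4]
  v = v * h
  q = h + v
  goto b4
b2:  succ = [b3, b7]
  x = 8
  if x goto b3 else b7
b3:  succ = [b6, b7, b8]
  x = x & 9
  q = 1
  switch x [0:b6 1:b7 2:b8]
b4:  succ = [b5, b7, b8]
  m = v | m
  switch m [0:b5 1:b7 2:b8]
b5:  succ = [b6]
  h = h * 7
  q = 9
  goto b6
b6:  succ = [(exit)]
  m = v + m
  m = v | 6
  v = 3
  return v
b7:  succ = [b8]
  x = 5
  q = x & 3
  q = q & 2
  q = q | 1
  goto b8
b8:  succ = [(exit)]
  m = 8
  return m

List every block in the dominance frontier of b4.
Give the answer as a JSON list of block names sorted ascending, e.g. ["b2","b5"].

idom tree: b1←b0 b2←b0 b3←b2 b4←b1 b5←b0 b6←b0 b7←b0 b8←b0
Join-block Dom:
  b5: preds {b0,b4}: {b0} ∩ {b0,b1,b4} = {b0}; idom=b0
  b6: preds {b3,b5}: {b0,b2,b3} ∩ {b0,b5} = {b0}; idom=b0
  b7: preds {b2,b3,b4}: {b0,b2} ∩ {b0,b2,b3} ∩ {b0,b1,b4} = {b0}; idom=b0
  b8: preds {b3,b4,b7}: {b0,b2,b3} ∩ {b0,b1,b4} ∩ {b0,b7} = {b0}; idom=b0

DF walk-up:
  join b5 pred b0: · stop@b0
  join b5 pred b4: b4→b1 stop@b0
  join b6 pred b3: b3→b2 stop@b0
  join b6 pred b5: b5 stop@b0
  join b7 pred b2: b2 stop@b0
  join b7 pred b3: b3→b2 stop@b0
  join b7 pred b4: b4→b1 stop@b0
  join b8 pred b3: b3→b2 stop@b0
  join b8 pred b4: b4→b1 stop@b0
  join b8 pred b7: b7 stop@b0
  DF(b0)=∅
  DF(b1)={b5,b7,b8}
  DF(b2)={b6,b7,b8}
  DF(b3)={b6,b7,b8}
  DF(b4)={b5,b7,b8}
  DF(b5)={b6}
  DF(b6)=∅
  DF(b7)={b8}
  DF(b8)=∅

DF(b4) = ["b5", "b7", "b8"]

Answer: ["b5", "b7", "b8"]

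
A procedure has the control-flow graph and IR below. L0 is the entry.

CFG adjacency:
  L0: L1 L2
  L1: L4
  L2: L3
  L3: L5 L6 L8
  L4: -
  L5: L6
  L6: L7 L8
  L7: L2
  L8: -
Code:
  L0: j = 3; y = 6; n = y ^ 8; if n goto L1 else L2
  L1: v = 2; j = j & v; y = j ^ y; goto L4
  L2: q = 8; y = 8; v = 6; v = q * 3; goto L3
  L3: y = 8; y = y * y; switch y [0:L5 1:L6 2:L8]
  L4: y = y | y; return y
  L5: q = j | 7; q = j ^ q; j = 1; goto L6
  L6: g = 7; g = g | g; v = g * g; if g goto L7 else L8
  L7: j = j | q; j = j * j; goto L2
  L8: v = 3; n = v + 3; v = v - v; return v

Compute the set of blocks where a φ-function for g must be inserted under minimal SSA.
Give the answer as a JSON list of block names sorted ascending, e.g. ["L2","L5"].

idom tree: L1←L0 L2←L0 L3←L2 L4←L1 L5←L3 L6←L3 L7←L6 L8←L3
Dom at joins:
  L2: preds {L0,L7}: {L0} ∩ {L0,L2,L3,L6,L7} = {L0}; idom=L0
  L6: preds {L3,L5}: {L0,L2,L3} ∩ {L0,L2,L3,L5} = {L0,L2,L3}; idom=L3
  L8: preds {L3,L6}: {L0,L2,L3} ∩ {L0,L2,L3,L6} = {L0,L2,L3}; idom=L3

DF derivation:
  join L2 pred L0: · stop@L0
  join L2 pred L7: L7→L6→L3→L2 stop@L0
  join L6 pred L3: · stop@L3
  join L6 pred L5: L5 stop@L3
  join L8 pred L3: · stop@L3
  join L8 pred L6: L6 stop@L3
  DF(L0)=∅
  DF(L1)=∅
  DF(L2)={L2}
  DF(L3)={L2}
  DF(L4)=∅
  DF(L5)={L6}
  DF(L6)={L2,L8}
  DF(L7)={L2}
  DF(L8)=∅

φ for g: defs {L6}
  DF⁺ = {L2,L8}

Answer: ["L2", "L8"]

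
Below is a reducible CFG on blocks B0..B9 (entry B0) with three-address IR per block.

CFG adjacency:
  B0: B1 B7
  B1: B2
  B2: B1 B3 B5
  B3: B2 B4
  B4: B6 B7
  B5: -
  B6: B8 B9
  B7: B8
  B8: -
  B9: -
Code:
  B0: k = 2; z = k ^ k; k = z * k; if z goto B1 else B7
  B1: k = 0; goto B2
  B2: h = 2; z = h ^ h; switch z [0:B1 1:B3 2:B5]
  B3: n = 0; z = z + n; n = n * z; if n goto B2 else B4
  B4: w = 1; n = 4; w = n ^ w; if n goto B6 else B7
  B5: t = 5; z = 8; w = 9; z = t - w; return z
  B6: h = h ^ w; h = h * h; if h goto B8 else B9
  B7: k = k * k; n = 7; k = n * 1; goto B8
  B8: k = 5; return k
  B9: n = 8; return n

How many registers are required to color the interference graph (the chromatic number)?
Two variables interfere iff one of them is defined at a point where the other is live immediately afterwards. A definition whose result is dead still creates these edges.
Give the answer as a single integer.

Block summaries:
  B0: {k,z} / ∅
  B1: {k} / ∅
  B2: {h,z} / ∅
  B3: {n,z} / {z}
  B4: {n,w} / ∅
  B5: {t,w,z} / ∅
  B6: {h} / {h,w}
  B7: {k,n} / {k}
  B8: {k} / ∅
  B9: {n} / ∅

Live sets:
  B0: in=∅ out={k}
  B1: in=∅ out={k}
  B2: in={k} out={h,k,z}
  B3: in={h,k,z} out={h,k}
  B4: in={h,k} out={h,k,w}
  B5: in=∅ out=∅
  B6: in={h,w} out=∅
  B7: in={k} out=∅
  B8: in=∅ out=∅
  B9: in=∅ out=∅

Interference:
  h: {k,n,w,z}
  k: {h,n,w,z}
  n: {h,k,w,z}
  t: {w,z}
  w: {h,k,n,t}
  z: {h,k,n,t}

Registers:
  {h,k,n,w} pairwise interfere (4-clique) ⇒ χ ≥ 4
  assign h→r0 k→r1 n→r2 t→r0 w→r3 z→r3 — no edge inside a register ⇒ χ ≤ 4
  χ = 4

Answer: 4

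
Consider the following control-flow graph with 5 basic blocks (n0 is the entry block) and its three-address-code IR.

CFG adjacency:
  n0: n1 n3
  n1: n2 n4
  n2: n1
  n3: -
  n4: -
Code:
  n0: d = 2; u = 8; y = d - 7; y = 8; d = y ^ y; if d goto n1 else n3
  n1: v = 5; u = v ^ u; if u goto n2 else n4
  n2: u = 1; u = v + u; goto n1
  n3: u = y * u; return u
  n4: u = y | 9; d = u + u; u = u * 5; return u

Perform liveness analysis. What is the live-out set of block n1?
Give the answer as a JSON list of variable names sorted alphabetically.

Per-block:
  n0: {d,u,y} / ∅
  n1: {u,v} / {u}
  n2: {u} / {v}
  n3: {u} / {u,y}
  n4: {d,u} / {y}

Liveness:
  n0: in=∅ out={u,y}
  n1: in={u,y} out={v,y}
  n2: in={v,y} out={u,y}
  n3: in={u,y} out=∅
  n4: in={y} out=∅

live-out(n1) = ["v", "y"]

Answer: ["v", "y"]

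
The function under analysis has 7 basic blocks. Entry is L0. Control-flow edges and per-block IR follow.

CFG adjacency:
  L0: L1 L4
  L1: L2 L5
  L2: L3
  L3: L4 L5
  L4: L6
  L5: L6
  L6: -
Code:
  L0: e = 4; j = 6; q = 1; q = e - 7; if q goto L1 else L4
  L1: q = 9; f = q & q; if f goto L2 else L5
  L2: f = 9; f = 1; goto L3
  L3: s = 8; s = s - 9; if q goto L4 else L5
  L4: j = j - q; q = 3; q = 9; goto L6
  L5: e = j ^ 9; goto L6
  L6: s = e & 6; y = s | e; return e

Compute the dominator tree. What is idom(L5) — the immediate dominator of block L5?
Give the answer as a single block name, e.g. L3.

idom tree: L1←L0 L2←L1 L3←L2 L4←L0 L5←L1 L6←L0
Dom∩ at merges:
  L4: preds {L0,L3}: {L0} ∩ {L0,L1,L2,L3} = {L0}; idom=L0
  L5: preds {L1,L3}: {L0,L1} ∩ {L0,L1,L2,L3} = {L0,L1}; idom=L1
  L6: preds {L4,L5}: {L0,L4} ∩ {L0,L1,L5} = {L0}; idom=L0

idom(L5) = L1

Answer: L1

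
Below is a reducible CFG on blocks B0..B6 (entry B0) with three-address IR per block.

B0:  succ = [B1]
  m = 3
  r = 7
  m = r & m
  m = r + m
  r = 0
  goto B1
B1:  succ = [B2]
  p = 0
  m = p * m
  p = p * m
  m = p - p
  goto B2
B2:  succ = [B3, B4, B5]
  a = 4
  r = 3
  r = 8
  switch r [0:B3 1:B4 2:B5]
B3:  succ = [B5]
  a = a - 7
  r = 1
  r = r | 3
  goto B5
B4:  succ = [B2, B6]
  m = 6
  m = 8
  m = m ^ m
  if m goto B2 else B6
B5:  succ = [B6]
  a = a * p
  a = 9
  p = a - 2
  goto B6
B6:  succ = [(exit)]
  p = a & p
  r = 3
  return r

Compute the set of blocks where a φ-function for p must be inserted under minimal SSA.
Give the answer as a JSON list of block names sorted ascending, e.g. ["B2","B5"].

idom tree: B1←B0 B2←B1 B3←B2 B4←B2 B5←B2 B6←B2
Dom∩ at merges:
  B2: preds {B1,B4}: {B0,B1} ∩ {B0,B1,B2,B4} = {B0,B1}; idom=B1
  B5: preds {B2,B3}: {B0,B1,B2} ∩ {B0,B1,B2,B3} = {B0,B1,B2}; idom=B2
  B6: preds {B4,B5}: {B0,B1,B2,B4} ∩ {B0,B1,B2,B5} = {B0,B1,B2}; idom=B2

DF derivation:
  B2←B1: walk · to B1
  B2←B4: walk B4→B2 to B1
  B5←B2: walk · to B2
  B5←B3: walk B3 to B2
  B6←B4: walk B4 to B2
  B6←B5: walk B5 to B2
  DF(B0)=∅
  DF(B1)=∅
  DF(B2)={B2}
  DF(B3)={B5}
  DF(B4)={B2,B6}
  DF(B5)={B6}
  DF(B6)=∅

φ for p: defs {B1,B5,B6}
  DF⁺ = {B6}

Answer: ["B6"]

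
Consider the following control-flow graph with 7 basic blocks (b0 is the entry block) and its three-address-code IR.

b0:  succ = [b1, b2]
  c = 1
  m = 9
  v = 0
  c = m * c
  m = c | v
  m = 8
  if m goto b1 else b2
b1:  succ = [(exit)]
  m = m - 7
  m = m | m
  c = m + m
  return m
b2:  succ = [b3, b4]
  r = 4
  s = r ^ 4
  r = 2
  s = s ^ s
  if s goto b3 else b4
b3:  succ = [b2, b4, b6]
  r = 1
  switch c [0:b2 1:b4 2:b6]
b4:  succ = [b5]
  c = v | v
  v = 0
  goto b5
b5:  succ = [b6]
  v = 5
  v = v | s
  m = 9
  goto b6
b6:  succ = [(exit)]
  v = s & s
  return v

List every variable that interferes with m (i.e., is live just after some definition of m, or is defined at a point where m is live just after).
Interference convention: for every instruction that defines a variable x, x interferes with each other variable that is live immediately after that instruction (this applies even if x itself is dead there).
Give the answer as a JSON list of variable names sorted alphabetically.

Answer: ["c", "s", "v"]

Derivation:
Block summaries:
  b0: def={c,m,v} ue=∅
  b1: def={c,m} ue={m}
  b2: def={r,s} ue=∅
  b3: def={r} ue={c}
  b4: def={c,v} ue={v}
  b5: def={m,v} ue={s}
  b6: def={v} ue={s}

Backward fixpoint:
  b0: in=∅ out={c,m,v}
  b1: in={m} out=∅
  b2: in={c,v} out={c,s,v}
  b3: in={c,s,v} out={c,s,v}
  b4: in={s,v} out={s}
  b5: in={s} out={s}
  b6: in={s} out=∅

Interference:
  c — {m,r,s,v}
  m — {c,s,v}
  r — {c,s,v}
  s — {c,m,r,v}
  v — {c,m,r,s}

N(m) = ["c", "s", "v"]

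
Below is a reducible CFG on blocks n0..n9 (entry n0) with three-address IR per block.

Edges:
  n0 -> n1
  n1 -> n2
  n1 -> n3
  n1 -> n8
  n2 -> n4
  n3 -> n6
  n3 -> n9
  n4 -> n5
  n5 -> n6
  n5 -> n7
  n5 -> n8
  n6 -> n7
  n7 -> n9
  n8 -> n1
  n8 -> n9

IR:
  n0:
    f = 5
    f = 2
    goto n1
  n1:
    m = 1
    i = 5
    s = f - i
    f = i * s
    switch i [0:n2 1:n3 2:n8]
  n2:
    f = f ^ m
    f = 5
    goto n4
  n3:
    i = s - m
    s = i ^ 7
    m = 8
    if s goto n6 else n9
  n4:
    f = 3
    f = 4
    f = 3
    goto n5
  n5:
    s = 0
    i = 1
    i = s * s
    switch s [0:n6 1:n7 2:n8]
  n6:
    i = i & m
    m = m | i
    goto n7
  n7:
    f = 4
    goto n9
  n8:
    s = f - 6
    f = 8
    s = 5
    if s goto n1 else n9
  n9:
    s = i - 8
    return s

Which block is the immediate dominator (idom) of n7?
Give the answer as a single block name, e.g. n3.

idom tree: n1←n0 n2←n1 n3←n1 n4←n2 n5←n4 n6←n1 n7←n1 n8←n1 n9←n1
Dom at joins:
  n1: preds {n0,n8}: {n0} ∩ {n0,n1,n8} = {n0}; idom=n0
  n6: preds {n3,n5}: {n0,n1,n3} ∩ {n0,n1,n2,n4,n5} = {n0,n1}; idom=n1
  n7: preds {n5,n6}: {n0,n1,n2,n4,n5} ∩ {n0,n1,n6} = {n0,n1}; idom=n1
  n8: preds {n1,n5}: {n0,n1} ∩ {n0,n1,n2,n4,n5} = {n0,n1}; idom=n1
  n9: preds {n3,n7,n8}: {n0,n1,n3} ∩ {n0,n1,n7} ∩ {n0,n1,n8} = {n0,n1}; idom=n1

idom(n7) = n1

Answer: n1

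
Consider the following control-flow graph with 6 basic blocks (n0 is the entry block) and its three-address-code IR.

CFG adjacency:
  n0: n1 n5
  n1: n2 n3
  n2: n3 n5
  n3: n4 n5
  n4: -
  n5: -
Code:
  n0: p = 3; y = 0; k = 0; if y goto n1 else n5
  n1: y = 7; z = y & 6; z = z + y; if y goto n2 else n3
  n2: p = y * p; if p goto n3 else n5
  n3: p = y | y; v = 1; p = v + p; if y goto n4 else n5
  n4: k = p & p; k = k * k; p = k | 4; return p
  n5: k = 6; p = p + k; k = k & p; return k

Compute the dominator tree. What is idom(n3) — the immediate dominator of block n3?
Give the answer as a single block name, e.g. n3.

Answer: n1

Derivation:
idom tree: n1←n0 n2←n1 n3←n1 n4←n3 n5←n0
Join-block Dom:
  n3: preds {n1,n2}: {n0,n1} ∩ {n0,n1,n2} = {n0,n1}; idom=n1
  n5: preds {n0,n2,n3}: {n0} ∩ {n0,n1,n2} ∩ {n0,n1,n3} = {n0}; idom=n0

idom(n3) = n1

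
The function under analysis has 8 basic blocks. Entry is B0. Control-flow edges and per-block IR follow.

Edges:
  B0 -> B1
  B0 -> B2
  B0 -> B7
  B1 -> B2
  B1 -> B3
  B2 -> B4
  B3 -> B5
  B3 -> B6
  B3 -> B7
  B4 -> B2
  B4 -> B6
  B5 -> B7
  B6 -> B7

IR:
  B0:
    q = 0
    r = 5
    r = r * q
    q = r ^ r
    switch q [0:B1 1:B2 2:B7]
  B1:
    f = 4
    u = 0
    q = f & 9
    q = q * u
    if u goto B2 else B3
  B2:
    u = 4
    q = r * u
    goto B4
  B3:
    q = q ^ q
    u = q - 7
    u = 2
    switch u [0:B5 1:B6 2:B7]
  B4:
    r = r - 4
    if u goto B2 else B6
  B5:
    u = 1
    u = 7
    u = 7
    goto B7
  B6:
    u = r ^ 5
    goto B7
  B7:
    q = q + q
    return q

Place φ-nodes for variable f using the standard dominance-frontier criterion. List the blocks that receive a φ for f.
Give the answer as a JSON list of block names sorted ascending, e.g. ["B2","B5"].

idom tree: B1←B0 B2←B0 B3←B1 B4←B2 B5←B3 B6←B0 B7←B0
Dom at joins:
  B2: preds {B0,B1,B4}: {B0} ∩ {B0,B1} ∩ {B0,B2,B4} = {B0}; idom=B0
  B6: preds {B3,B4}: {B0,B1,B3} ∩ {B0,B2,B4} = {B0}; idom=B0
  B7: preds {B0,B3,B5,B6}: {B0} ∩ {B0,B1,B3} ∩ {B0,B1,B3,B5} ∩ {B0,B6} = {B0}; idom=B0

DF derivation:
  join B2 pred B0: · stop@B0
  join B2 pred B1: B1 stop@B0
  join B2 pred B4: B4→B2 stop@B0
  join B6 pred B3: B3→B1 stop@B0
  join B6 pred B4: B4→B2 stop@B0
  join B7 pred B0: · stop@B0
  join B7 pred B3: B3→B1 stop@B0
  join B7 pred B5: B5→B3→B1 stop@B0
  join B7 pred B6: B6 stop@B0
  B0: DF=∅
  B1: DF={B2,B6,B7}
  B2: DF={B2,B6}
  B3: DF={B6,B7}
  B4: DF={B2,B6}
  B5: DF={B7}
  B6: DF={B7}
  B7: DF=∅

φ for f: defs {B1}
  DF⁺ = {B2,B6,B7}

Answer: ["B2", "B6", "B7"]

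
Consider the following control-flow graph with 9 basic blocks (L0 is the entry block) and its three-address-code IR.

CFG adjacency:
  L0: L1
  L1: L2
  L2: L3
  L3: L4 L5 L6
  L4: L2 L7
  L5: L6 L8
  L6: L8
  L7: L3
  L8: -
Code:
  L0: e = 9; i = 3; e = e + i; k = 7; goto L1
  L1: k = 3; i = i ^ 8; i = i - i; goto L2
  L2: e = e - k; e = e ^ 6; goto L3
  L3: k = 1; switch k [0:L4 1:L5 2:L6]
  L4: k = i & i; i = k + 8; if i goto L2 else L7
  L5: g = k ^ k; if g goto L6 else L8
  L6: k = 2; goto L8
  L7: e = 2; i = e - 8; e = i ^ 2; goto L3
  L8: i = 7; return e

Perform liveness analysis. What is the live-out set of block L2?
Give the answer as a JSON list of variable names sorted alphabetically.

Answer: ["e", "i"]

Derivation:
def/use:
  L0: def={e,i,k} ue=∅
  L1: def={i,k} ue={i}
  L2: def={e} ue={e,k}
  L3: def={k} ue=∅
  L4: def={i,k} ue={i}
  L5: def={g} ue={k}
  L6: def={k} ue=∅
  L7: def={e,i} ue=∅
  L8: def={i} ue={e}

Liveness:
  L0: in=∅ out={e,i}
  L1: in={e,i} out={e,i,k}
  L2: in={e,i,k} out={e,i}
  L3: in={e,i} out={e,i,k}
  L4: in={e,i} out={e,i,k}
  L5: in={e,k} out={e}
  L6: in={e} out={e}
  L7: in=∅ out={e,i}
  L8: in={e} out=∅

live-out(L2) = ["e", "i"]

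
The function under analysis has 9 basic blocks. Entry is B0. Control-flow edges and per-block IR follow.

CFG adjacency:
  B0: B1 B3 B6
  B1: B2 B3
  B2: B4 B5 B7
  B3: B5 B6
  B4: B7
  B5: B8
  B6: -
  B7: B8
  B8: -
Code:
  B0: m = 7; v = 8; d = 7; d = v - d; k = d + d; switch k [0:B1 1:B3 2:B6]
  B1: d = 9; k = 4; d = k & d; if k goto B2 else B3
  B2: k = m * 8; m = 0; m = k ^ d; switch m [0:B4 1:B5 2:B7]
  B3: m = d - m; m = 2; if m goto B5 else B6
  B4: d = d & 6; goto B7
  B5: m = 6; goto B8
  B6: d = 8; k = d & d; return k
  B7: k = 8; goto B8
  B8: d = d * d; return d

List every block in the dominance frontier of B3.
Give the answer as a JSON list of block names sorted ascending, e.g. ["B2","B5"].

idom tree: B1←B0 B2←B1 B3←B0 B4←B2 B5←B0 B6←B0 B7←B2 B8←B0
Dom at joins:
  B3: preds {B0,B1}: {B0} ∩ {B0,B1} = {B0}; idom=B0
  B5: preds {B2,B3}: {B0,B1,B2} ∩ {B0,B3} = {B0}; idom=B0
  B6: preds {B0,B3}: {B0} ∩ {B0,B3} = {B0}; idom=B0
  B7: preds {B2,B4}: {B0,B1,B2} ∩ {B0,B1,B2,B4} = {B0,B1,B2}; idom=B2
  B8: preds {B5,B7}: {B0,B5} ∩ {B0,B1,B2,B7} = {B0}; idom=B0

Frontier:
  B3←B0: walk · to B0
  B3←B1: walk B1 to B0
  B5←B2: walk B2→B1 to B0
  B5←B3: walk B3 to B0
  B6←B0: walk · to B0
  B6←B3: walk B3 to B0
  B7←B2: walk · to B2
  B7←B4: walk B4 to B2
  B8←B5: walk B5 to B0
  B8←B7: walk B7→B2→B1 to B0
  DF(B0)=∅
  DF(B1)={B3,B5,B8}
  DF(B2)={B5,B8}
  DF(B3)={B5,B6}
  DF(B4)={B7}
  DF(B5)={B8}
  DF(B6)=∅
  DF(B7)={B8}
  DF(B8)=∅

DF(B3) = ["B5", "B6"]

Answer: ["B5", "B6"]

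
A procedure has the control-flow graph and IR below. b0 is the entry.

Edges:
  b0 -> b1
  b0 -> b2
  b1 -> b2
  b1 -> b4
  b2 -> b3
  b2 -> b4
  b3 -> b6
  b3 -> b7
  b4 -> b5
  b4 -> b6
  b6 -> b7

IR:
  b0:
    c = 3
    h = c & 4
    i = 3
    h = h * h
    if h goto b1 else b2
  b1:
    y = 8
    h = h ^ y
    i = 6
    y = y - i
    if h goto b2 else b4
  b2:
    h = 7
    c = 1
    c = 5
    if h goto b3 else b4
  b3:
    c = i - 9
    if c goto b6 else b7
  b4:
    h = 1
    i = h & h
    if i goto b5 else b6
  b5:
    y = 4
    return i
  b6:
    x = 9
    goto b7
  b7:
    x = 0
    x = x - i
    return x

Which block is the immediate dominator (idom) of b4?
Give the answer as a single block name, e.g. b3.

Answer: b0

Working:
idom tree: b1←b0 b2←b0 b3←b2 b4←b0 b5←b4 b6←b0 b7←b0
Join-block Dom:
  b2: preds {b0,b1}: {b0} ∩ {b0,b1} = {b0}; idom=b0
  b4: preds {b1,b2}: {b0,b1} ∩ {b0,b2} = {b0}; idom=b0
  b6: preds {b3,b4}: {b0,b2,b3} ∩ {b0,b4} = {b0}; idom=b0
  b7: preds {b3,b6}: {b0,b2,b3} ∩ {b0,b6} = {b0}; idom=b0

idom(b4) = b0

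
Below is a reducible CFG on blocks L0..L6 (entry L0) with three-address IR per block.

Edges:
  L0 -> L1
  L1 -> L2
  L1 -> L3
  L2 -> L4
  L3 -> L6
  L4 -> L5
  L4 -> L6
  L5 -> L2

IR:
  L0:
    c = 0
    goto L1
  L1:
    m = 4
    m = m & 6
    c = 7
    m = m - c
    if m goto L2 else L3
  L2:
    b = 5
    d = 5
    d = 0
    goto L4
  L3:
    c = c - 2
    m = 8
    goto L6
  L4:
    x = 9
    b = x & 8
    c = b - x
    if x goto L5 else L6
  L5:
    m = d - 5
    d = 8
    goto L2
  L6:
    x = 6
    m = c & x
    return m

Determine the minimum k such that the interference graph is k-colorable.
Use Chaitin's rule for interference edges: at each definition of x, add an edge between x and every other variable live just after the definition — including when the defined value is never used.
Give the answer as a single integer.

def/use:
  L0: {c} / ∅
  L1: {c,m} / ∅
  L2: {b,d} / ∅
  L3: {c,m} / {c}
  L4: {b,c,x} / ∅
  L5: {d,m} / {d}
  L6: {m,x} / {c}

Backward fixpoint:
  L0: in=∅ out=∅
  L1: in=∅ out={c}
  L2: in=∅ out={d}
  L3: in={c} out={c}
  L4: in={d} out={c,d}
  L5: in={d} out=∅
  L6: in={c} out=∅

Interfere edges:
  b: {d,x}
  c: {d,m,x}
  d: {b,c,x}
  m: {c}
  x: {b,c,d}

Colouring:
  {b,d,x} pairwise interfere (3-clique) ⇒ χ ≥ 3
  3-colouring: c0={b,c}  c1={d,m}  c2={x}
  χ = 3

Answer: 3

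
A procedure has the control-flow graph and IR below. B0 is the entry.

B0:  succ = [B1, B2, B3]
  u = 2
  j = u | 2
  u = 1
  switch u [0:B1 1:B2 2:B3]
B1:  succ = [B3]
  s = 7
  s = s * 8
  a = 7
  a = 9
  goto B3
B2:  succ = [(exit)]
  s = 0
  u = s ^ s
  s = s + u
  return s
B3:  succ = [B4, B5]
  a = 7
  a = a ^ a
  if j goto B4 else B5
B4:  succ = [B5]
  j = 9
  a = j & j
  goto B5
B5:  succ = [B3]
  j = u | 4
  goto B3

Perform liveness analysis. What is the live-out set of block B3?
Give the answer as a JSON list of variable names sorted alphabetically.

Answer: ["u"]

Derivation:
Block summaries:
  B0 def {j,u} use ∅
  B1 def {a,s} use ∅
  B2 def {s,u} use ∅
  B3 def {a} use {j}
  B4 def {a,j} use ∅
  B5 def {j} use {u}

Liveness:
  live B0: ∅→{j,u}
  live B1: {j,u}→{j,u}
  live B2: ∅→∅
  live B3: {j,u}→{u}
  live B4: {u}→{u}
  live B5: {u}→{j,u}

live-out(B3) = ["u"]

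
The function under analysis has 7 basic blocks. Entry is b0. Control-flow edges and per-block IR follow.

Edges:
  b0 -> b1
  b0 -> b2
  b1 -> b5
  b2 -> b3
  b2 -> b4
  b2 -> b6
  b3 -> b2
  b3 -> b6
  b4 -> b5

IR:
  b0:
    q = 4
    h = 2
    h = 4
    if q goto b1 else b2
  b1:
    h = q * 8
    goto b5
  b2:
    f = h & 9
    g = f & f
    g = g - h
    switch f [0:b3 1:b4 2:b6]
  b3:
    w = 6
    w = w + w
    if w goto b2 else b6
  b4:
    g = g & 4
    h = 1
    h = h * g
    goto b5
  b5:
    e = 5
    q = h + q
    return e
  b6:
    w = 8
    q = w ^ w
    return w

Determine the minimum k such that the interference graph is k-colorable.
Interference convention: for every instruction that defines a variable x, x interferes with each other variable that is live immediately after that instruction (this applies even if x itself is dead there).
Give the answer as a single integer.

def/use:
  b0: def={h,q} ue=∅
  b1: def={h} ue={q}
  b2: def={f,g} ue={h}
  b3: def={w} ue=∅
  b4: def={g,h} ue={g}
  b5: def={e,q} ue={h,q}
  b6: def={q,w} ue=∅

Liveness:
  live b0: ∅→{h,q}
  live b1: {q}→{h,q}
  live b2: {h,q}→{g,h,q}
  live b3: {h,q}→{h,q}
  live b4: {g,q}→{h,q}
  live b5: {h,q}→∅
  live b6: ∅→∅

Interfere edges:
  e: {h,q}
  f: {g,h,q}
  g: {f,h,q}
  h: {e,f,g,q,w}
  q: {e,f,g,h,w}
  w: {h,q}

Colouring:
  lower bound: {f,g,h,q} mutually conflict ⇒ χ ≥ 4
  assign e→r2 f→r2 g→r3 h→r0 q→r1 w→r2 — no edge inside a register ⇒ χ ≤ 4
  χ = 4

Answer: 4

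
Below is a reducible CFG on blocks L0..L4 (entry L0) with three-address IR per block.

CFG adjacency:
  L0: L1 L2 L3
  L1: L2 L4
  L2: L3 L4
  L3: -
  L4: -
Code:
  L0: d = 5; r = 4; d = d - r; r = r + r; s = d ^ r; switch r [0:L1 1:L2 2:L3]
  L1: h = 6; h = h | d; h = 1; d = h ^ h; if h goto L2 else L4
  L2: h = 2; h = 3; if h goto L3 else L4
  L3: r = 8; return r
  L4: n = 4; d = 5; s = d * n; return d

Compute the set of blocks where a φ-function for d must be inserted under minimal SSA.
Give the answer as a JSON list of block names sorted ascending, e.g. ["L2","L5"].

Answer: ["L2", "L3", "L4"]

Working:
idom tree: L1←L0 L2←L0 L3←L0 L4←L0
Join-block Dom:
  L2: preds {L0,L1}: {L0} ∩ {L0,L1} = {L0}; idom=L0
  L3: preds {L0,L2}: {L0} ∩ {L0,L2} = {L0}; idom=L0
  L4: preds {L1,L2}: {L0,L1} ∩ {L0,L2} = {L0}; idom=L0

Frontier:
  join L2 pred L0: · stop@L0
  join L2 pred L1: L1 stop@L0
  join L3 pred L0: · stop@L0
  join L3 pred L2: L2 stop@L0
  join L4 pred L1: L1 stop@L0
  join L4 pred L2: L2 stop@L0
  DF(L0)=∅
  DF(L1)={L2,L4}
  DF(L2)={L3,L4}
  DF(L3)=∅
  DF(L4)=∅

φ for d: defs {L0,L1,L4}
  DF⁺ = {L2,L3,L4}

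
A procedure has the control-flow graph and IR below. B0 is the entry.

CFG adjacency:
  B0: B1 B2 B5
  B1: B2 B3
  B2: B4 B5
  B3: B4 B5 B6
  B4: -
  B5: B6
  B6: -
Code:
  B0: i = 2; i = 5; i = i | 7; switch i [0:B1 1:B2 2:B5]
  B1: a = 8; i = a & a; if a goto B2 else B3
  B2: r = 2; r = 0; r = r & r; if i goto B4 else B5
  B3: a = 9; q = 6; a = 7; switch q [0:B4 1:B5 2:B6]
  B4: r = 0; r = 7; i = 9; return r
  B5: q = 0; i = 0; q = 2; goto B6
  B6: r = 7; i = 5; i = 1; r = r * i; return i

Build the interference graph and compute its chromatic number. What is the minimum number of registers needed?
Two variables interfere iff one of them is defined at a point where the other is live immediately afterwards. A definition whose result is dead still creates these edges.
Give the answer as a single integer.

Per-block:
  B0: {i} / ∅
  B1: {a,i} / ∅
  B2: {r} / {i}
  B3: {a,q} / ∅
  B4: {i,r} / ∅
  B5: {i,q} / ∅
  B6: {i,r} / ∅

Liveness:
  B0: in=∅ out={i}
  B1: in=∅ out={i}
  B2: in={i} out=∅
  B3: in=∅ out=∅
  B4: in=∅ out=∅
  B5: in=∅ out=∅
  B6: in=∅ out=∅

Interference:
  a — {i,q}
  i — {a,r}
  q — {a}
  r — {i}

Registers:
  lower bound: {a,i} mutually conflict ⇒ χ ≥ 2
  assign a→R0 i→R1 q→R1 r→R0 — no edge inside a register ⇒ χ ≤ 2
  χ = 2

Answer: 2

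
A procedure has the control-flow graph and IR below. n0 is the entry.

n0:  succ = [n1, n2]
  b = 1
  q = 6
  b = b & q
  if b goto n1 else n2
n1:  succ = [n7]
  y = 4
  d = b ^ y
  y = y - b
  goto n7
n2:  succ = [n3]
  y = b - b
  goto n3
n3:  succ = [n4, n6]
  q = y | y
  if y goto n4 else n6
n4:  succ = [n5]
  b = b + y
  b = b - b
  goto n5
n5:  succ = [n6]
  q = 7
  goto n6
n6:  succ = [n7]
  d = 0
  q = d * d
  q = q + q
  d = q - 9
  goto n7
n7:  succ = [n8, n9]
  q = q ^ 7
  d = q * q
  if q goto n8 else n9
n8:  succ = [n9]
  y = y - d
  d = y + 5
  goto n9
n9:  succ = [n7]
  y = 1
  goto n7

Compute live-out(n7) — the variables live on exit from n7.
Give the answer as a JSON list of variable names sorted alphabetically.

Answer: ["d", "q", "y"]

Derivation:
def/use:
  n0: {b,q} / ∅
  n1: {d,y} / {b}
  n2: {y} / {b}
  n3: {q} / {y}
  n4: {b} / {b,y}
  n5: {q} / ∅
  n6: {d,q} / ∅
  n7: {d,q} / {q}
  n8: {d,y} / {d,y}
  n9: {y} / ∅

Backward fixpoint:
  n0 li=∅ lo={b,q}
  n1 li={b,q} lo={q,y}
  n2 li={b} lo={b,y}
  n3 li={b,y} lo={b,y}
  n4 li={b,y} lo={y}
  n5 li={y} lo={y}
  n6 li={y} lo={q,y}
  n7 li={q,y} lo={d,q,y}
  n8 li={d,q,y} lo={q}
  n9 li={q} lo={q,y}

live-out(n7) = ["d", "q", "y"]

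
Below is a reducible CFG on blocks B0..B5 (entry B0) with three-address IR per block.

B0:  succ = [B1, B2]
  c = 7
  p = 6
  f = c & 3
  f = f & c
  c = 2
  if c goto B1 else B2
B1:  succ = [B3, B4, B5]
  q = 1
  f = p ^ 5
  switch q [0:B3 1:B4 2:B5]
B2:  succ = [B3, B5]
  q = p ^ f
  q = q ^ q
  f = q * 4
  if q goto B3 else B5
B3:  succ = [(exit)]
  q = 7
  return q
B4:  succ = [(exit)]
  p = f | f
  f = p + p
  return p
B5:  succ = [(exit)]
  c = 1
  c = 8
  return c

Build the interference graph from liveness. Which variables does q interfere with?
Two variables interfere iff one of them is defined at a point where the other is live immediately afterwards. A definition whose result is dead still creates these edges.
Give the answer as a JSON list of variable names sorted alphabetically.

Answer: ["f", "p"]

Analysis:
def/use:
  B0: {c,f,p} / ∅
  B1: {f,q} / {p}
  B2: {f,q} / {f,p}
  B3: {q} / ∅
  B4: {f,p} / {f}
  B5: {c} / ∅

Backward fixpoint:
  B0: in=∅ out={f,p}
  B1: in={p} out={f}
  B2: in={f,p} out=∅
  B3: in=∅ out=∅
  B4: in={f} out=∅
  B5: in=∅ out=∅

Conflict graph:
  c: {f,p}
  f: {c,p,q}
  p: {c,f,q}
  q: {f,p}

N(q) = ["f", "p"]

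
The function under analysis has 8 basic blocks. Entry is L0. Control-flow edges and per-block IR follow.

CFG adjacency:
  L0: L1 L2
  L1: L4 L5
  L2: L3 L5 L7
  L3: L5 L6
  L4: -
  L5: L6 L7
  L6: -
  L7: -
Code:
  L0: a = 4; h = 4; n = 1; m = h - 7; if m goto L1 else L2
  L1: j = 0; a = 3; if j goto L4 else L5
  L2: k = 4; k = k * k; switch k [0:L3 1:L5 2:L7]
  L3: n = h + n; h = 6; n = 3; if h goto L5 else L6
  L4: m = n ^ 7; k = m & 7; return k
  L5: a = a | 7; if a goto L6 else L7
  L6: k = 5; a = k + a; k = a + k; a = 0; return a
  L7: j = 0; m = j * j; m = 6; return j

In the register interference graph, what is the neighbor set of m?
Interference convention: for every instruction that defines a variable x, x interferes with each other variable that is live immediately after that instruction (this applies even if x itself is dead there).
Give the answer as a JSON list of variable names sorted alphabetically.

def/use:
  L0: {a,h,m,n} / ∅
  L1: {a,j} / ∅
  L2: {k} / ∅
  L3: {h,n} / {h,n}
  L4: {k,m} / {n}
  L5: {a} / {a}
  L6: {a,k} / {a}
  L7: {j,m} / ∅

Live sets:
  L0: in=∅ out={a,h,n}
  L1: in={n} out={a,n}
  L2: in={a,h,n} out={a,h,n}
  L3: in={a,h,n} out={a}
  L4: in={n} out=∅
  L5: in={a} out={a}
  L6: in={a} out=∅
  L7: in=∅ out=∅

Interfere edges:
  a↔{h,j,k,m,n}
  h↔{a,k,m,n}
  j↔{a,m,n}
  k↔{a,h,n}
  m↔{a,h,j,n}
  n↔{a,h,j,k,m}

N(m) = ["a", "h", "j", "n"]

Answer: ["a", "h", "j", "n"]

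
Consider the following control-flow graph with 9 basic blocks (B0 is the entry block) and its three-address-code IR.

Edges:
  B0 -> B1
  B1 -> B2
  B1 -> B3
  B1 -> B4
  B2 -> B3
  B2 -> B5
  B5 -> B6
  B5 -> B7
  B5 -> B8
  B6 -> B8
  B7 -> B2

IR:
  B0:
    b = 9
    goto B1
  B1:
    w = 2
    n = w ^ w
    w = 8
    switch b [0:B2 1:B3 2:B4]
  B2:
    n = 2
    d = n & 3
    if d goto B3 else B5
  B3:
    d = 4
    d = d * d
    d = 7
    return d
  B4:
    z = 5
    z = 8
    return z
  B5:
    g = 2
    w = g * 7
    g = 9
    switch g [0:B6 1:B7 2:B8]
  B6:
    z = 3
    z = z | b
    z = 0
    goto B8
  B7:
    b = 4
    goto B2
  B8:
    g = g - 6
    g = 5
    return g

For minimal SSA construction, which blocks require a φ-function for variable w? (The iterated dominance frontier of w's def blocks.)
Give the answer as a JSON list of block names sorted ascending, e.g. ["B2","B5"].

idom tree: B1←B0 B2←B1 B3←B1 B4←B1 B5←B2 B6←B5 B7←B5 B8←B5
Dom∩ at merges:
  B2: preds {B1,B7}: {B0,B1} ∩ {B0,B1,B2,B5,B7} = {B0,B1}; idom=B1
  B3: preds {B1,B2}: {B0,B1} ∩ {B0,B1,B2} = {B0,B1}; idom=B1
  B8: preds {B5,B6}: {B0,B1,B2,B5} ∩ {B0,B1,B2,B5,B6} = {B0,B1,B2,B5}; idom=B5

DF walk-up:
  join B2 pred B1: · stop@B1
  join B2 pred B7: B7→B5→B2 stop@B1
  join B3 pred B1: · stop@B1
  join B3 pred B2: B2 stop@B1
  join B8 pred B5: · stop@B5
  join B8 pred B6: B6 stop@B5
  DF(B0)=∅
  DF(B1)=∅
  DF(B2)={B2,B3}
  DF(B3)=∅
  DF(B4)=∅
  DF(B5)={B2}
  DF(B6)={B8}
  DF(B7)={B2}
  DF(B8)=∅

φ for w: defs {B1,B5}
  DF⁺ = {B2,B3}

Answer: ["B2", "B3"]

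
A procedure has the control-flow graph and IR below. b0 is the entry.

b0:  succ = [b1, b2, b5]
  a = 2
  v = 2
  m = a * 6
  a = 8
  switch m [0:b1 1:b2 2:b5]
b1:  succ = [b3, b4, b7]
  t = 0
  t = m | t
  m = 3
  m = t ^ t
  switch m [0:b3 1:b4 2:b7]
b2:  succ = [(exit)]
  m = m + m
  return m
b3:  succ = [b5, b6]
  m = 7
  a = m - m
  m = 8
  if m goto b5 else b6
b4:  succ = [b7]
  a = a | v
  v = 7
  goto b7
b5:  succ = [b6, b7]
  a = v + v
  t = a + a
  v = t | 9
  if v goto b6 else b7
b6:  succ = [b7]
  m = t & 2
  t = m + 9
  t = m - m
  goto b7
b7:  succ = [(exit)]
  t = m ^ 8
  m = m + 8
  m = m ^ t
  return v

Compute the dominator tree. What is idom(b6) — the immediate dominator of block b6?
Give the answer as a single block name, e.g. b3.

idom tree: b1←b0 b2←b0 b3←b1 b4←b1 b5←b0 b6←b0 b7←b0
Dom∩ at merges:
  b5: preds {b0,b3}: {b0} ∩ {b0,b1,b3} = {b0}; idom=b0
  b6: preds {b3,b5}: {b0,b1,b3} ∩ {b0,b5} = {b0}; idom=b0
  b7: preds {b1,b4,b5,b6}: {b0,b1} ∩ {b0,b1,b4} ∩ {b0,b5} ∩ {b0,b6} = {b0}; idom=b0

idom(b6) = b0

Answer: b0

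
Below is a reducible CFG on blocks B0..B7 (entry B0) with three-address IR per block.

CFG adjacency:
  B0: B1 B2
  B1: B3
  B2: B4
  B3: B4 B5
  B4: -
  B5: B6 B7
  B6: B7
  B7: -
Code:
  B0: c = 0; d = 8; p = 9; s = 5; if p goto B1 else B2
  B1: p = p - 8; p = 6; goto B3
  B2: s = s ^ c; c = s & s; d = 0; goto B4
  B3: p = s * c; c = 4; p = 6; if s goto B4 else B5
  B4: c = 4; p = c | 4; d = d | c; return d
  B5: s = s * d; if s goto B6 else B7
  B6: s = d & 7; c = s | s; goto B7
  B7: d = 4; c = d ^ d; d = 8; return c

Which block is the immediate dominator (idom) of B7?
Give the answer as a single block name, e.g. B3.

idom tree: B1←B0 B2←B0 B3←B1 B4←B0 B5←B3 B6←B5 B7←B5
Dom at joins:
  B4: preds {B2,B3}: {B0,B2} ∩ {B0,B1,B3} = {B0}; idom=B0
  B7: preds {B5,B6}: {B0,B1,B3,B5} ∩ {B0,B1,B3,B5,B6} = {B0,B1,B3,B5}; idom=B5

idom(B7) = B5

Answer: B5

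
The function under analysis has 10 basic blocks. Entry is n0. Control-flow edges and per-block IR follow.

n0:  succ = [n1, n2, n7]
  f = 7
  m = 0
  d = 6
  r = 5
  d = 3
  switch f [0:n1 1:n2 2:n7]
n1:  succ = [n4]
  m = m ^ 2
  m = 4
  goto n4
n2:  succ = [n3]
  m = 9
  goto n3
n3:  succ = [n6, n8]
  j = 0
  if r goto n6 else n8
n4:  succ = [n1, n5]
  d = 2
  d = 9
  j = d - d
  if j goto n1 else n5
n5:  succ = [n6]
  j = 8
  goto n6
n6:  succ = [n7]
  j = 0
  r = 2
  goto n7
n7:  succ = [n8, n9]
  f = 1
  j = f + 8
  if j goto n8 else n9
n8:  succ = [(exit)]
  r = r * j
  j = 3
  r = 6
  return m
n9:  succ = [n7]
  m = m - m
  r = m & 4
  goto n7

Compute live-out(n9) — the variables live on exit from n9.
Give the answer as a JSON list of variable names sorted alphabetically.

def/use:
  n0: {d,f,m,r} / ∅
  n1: {m} / {m}
  n2: {m} / ∅
  n3: {j} / {r}
  n4: {d,j} / ∅
  n5: {j} / ∅
  n6: {j,r} / ∅
  n7: {f,j} / ∅
  n8: {j,r} / {j,m,r}
  n9: {m,r} / {m}

Live sets:
  n0 li=∅ lo={m,r}
  n1 li={m} lo={m}
  n2 li={r} lo={m,r}
  n3 li={m,r} lo={j,m,r}
  n4 li={m} lo={m}
  n5 li={m} lo={m}
  n6 li={m} lo={m,r}
  n7 li={m,r} lo={j,m,r}
  n8 li={j,m,r} lo=∅
  n9 li={m} lo={m,r}

live-out(n9) = ["m", "r"]

Answer: ["m", "r"]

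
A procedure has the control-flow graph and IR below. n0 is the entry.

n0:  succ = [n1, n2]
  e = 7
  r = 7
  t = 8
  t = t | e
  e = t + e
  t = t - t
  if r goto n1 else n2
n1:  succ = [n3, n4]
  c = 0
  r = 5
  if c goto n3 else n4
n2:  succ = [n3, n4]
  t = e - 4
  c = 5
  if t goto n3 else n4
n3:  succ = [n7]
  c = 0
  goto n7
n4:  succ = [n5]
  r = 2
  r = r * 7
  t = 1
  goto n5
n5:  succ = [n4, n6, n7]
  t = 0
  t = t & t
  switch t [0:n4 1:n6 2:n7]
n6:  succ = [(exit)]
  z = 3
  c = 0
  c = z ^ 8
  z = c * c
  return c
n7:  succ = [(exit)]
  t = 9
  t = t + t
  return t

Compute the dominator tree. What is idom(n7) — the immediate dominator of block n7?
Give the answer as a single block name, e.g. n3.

Answer: n0

Derivation:
idom tree: n1←n0 n2←n0 n3←n0 n4←n0 n5←n4 n6←n5 n7←n0
Join-block Dom:
  n3: preds {n1,n2}: {n0,n1} ∩ {n0,n2} = {n0}; idom=n0
  n4: preds {n1,n2,n5}: {n0,n1} ∩ {n0,n2} ∩ {n0,n4,n5} = {n0}; idom=n0
  n7: preds {n3,n5}: {n0,n3} ∩ {n0,n4,n5} = {n0}; idom=n0

idom(n7) = n0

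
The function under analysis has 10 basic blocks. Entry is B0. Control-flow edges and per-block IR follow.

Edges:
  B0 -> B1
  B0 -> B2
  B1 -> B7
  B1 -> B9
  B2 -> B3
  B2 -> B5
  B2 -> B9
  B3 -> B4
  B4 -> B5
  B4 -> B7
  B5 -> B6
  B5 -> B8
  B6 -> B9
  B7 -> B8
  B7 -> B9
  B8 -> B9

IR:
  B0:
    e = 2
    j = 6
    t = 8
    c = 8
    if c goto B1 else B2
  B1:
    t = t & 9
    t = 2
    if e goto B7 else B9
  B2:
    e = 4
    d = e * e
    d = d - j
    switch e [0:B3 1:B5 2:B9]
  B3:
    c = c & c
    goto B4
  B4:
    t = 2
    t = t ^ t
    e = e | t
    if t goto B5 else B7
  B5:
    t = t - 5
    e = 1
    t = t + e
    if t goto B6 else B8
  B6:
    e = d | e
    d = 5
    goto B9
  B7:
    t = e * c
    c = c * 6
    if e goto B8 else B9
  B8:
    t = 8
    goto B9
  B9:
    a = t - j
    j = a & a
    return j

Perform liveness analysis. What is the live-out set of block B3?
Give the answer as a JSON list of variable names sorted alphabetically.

def/use:
  B0: {c,e,j,t} / ∅
  B1: {t} / {e,t}
  B2: {d,e} / {j}
  B3: {c} / {c}
  B4: {e,t} / {e}
  B5: {e,t} / {t}
  B6: {d,e} / {d,e}
  B7: {c,t} / {c,e}
  B8: {t} / ∅
  B9: {a,j} / {j,t}

Liveness:
  B0 li=∅ lo={c,e,j,t}
  B1 li={c,e,j,t} lo={c,e,j,t}
  B2 li={c,j,t} lo={c,d,e,j,t}
  B3 li={c,d,e,j} lo={c,d,e,j}
  B4 li={c,d,e,j} lo={c,d,e,j,t}
  B5 li={d,j,t} lo={d,e,j,t}
  B6 li={d,e,j,t} lo={j,t}
  B7 li={c,e,j} lo={j,t}
  B8 li={j} lo={j,t}
  B9 li={j,t} lo=∅

live-out(B3) = ["c", "d", "e", "j"]

Answer: ["c", "d", "e", "j"]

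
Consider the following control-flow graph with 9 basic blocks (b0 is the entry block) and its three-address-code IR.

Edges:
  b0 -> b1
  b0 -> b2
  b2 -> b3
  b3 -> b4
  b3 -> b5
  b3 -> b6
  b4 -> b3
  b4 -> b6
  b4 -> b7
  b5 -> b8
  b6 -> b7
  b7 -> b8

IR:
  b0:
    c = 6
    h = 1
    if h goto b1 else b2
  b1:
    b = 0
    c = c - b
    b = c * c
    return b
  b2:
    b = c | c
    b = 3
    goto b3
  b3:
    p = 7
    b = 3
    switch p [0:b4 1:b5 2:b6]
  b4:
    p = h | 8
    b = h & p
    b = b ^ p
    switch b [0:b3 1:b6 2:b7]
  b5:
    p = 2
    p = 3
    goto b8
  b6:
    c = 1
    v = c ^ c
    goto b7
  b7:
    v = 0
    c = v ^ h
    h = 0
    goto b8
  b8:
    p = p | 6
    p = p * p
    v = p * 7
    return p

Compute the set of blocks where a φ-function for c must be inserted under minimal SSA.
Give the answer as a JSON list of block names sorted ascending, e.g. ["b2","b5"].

idom tree: b1←b0 b2←b0 b3←b2 b4←b3 b5←b3 b6←b3 b7←b3 b8←b3
Join-block Dom:
  b3: preds {b2,b4}: {b0,b2} ∩ {b0,b2,b3,b4} = {b0,b2}; idom=b2
  b6: preds {b3,b4}: {b0,b2,b3} ∩ {b0,b2,b3,b4} = {b0,b2,b3}; idom=b3
  b7: preds {b4,b6}: {b0,b2,b3,b4} ∩ {b0,b2,b3,b6} = {b0,b2,b3}; idom=b3
  b8: preds {b5,b7}: {b0,b2,b3,b5} ∩ {b0,b2,b3,b7} = {b0,b2,b3}; idom=b3

DF walk-up:
  b3←b2: walk · to b2
  b3←b4: walk b4→b3 to b2
  b6←b3: walk · to b3
  b6←b4: walk b4 to b3
  b7←b4: walk b4 to b3
  b7←b6: walk b6 to b3
  b8←b5: walk b5 to b3
  b8←b7: walk b7 to b3
  DF(b0)=∅
  DF(b1)=∅
  DF(b2)=∅
  DF(b3)={b3}
  DF(b4)={b3,b6,b7}
  DF(b5)={b8}
  DF(b6)={b7}
  DF(b7)={b8}
  DF(b8)=∅

φ for c: defs {b0,b1,b6,b7}
  DF⁺ = {b7,b8}

Answer: ["b7", "b8"]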